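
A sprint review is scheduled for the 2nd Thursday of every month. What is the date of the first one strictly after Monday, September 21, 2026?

September 2026 starts on a Tuesday; its first Thursday is the 3rd, so the 2nd Thursday is the 10th — September 10, 2026.
That is not after September 21, 2026, so look at October 2026.
October 2026 starts on a Thursday; its first Thursday is the 1st, so the 2nd Thursday is the 8th — October 8, 2026.

October 8, 2026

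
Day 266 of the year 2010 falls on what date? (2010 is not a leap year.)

January has 31 days (266 − 31 = 235 remain).
February has 28 days (235 − 28 = 207 remain).
March has 31 days (207 − 31 = 176 remain).
April has 30 days (176 − 30 = 146 remain).
May has 31 days (146 − 31 = 115 remain).
June has 30 days (115 − 30 = 85 remain).
July has 31 days (85 − 31 = 54 remain).
August has 31 days (54 − 31 = 23 remain).
23 into September → September 23.

September 23, 2010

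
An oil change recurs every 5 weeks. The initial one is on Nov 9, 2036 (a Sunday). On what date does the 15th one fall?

Mar 14, 2038

The 15th occurrence is 14 intervals after the first: 14 × 35 = 490 days after Nov 9, 2036.
Nov has 30 days — 21 days to the end of Nov leaves 469.
From end of Nov to end of 2036 is 31 days (438 left).
2037 has 365 days (73 left).
Jan has 31 days (42 left).
Feb has 28 days (14 left).
14 days into Mar → Mar 14, 2038.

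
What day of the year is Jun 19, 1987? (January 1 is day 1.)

170

Days in months before Jun: 31 + 28 + 31 + 30 + 31 = 151.
Plus 19 days into Jun → day 170.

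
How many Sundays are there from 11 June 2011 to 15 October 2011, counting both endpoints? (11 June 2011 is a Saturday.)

18

11 June 2011 is a Saturday; the first Sunday on or after it is 12 June 2011 (1 day later).
From 12 June 2011 to 15 October 2011: 18 + 31 + 31 + 30 + 15 = 125 days (rest of June, July, August, September, October).
125 ÷ 7 = 17 full weeks with remainder 6, so 17 more Sundays after the first → 18.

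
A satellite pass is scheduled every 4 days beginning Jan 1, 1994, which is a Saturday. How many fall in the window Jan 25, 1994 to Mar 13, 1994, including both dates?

12

Occurrences land 4·i days after Jan 1, 1994 for i = 0, 1, 2, …
Jan 25, 1994 is 24 days after the start; 24 ÷ 4 = 6 remainder 0. First occurrence in the window: #7 on Jan 25, 1994 (6×4 = 24 days in).
Mar 13, 1994 is 71 days after the start; 71 ÷ 4 = 17 remainder 3. Last occurrence in the window: #18 on Mar 10, 1994.
Occurrences #7 through #18: 12 in total.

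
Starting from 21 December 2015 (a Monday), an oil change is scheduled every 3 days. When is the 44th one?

The 44th occurrence is 43 intervals after the first: 43 × 3 = 129 days after 21 December 2015.
December has 31 days — 10 days to the end of December leaves 119.
January has 31 days (88 left).
February has 29 days (59 left).
March has 31 days (28 left).
28 days into April → 28 April 2016.

28 April 2016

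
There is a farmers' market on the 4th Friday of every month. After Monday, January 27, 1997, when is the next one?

January 1997 starts on a Wednesday; its first Friday is the 3rd, so the 4th Friday is the 24th — January 24, 1997.
That is not after January 27, 1997, so look at February 1997.
February 1997 starts on a Saturday; its first Friday is the 7th, so the 4th Friday is the 28th — February 28, 1997.

February 28, 1997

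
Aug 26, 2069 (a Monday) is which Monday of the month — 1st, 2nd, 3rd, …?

4th

Day 26 falls in week ⌈26/7⌉ of the month.
Days 1–7 hold the 1st Monday, 8–14 the 2nd, 15–21 the 3rd, 22–28 the 4th, 29–31 the 5th.
26 is in the range for the 4th.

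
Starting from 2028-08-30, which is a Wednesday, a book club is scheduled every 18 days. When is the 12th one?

The 12th occurrence is 11 intervals after the first: 11 × 18 = 198 days after 2028-08-30.
August has 31 days — 1 day to the end of August leaves 197.
September has 30 days (167 left).
October has 31 days (136 left).
November has 30 days (106 left).
December has 31 days (75 left).
January has 31 days (44 left).
February has 28 days (16 left).
16 days into March → 2029-03-16.

2029-03-16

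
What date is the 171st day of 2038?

Jun 20, 2038

Jan has 31 days (171 − 31 = 140 remain).
Feb has 28 days (140 − 28 = 112 remain).
Mar has 31 days (112 − 31 = 81 remain).
Apr has 30 days (81 − 30 = 51 remain).
May has 31 days (51 − 31 = 20 remain).
20 into Jun → Jun 20.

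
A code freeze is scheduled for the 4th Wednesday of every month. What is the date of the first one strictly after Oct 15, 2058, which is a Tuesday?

Oct 2058 starts on a Tuesday; its first Wednesday is the 2nd, so the 4th Wednesday is the 23rd — Oct 23, 2058.
Oct 23, 2058 is after Oct 15, 2058, so that is the next one.

Oct 23, 2058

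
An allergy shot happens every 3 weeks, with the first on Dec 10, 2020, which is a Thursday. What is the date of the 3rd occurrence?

The 3rd occurrence is 2 intervals after the first: 2 × 21 = 42 days after Dec 10, 2020.
Dec has 31 days — 21 days to the end of Dec leaves 21.
21 days into Jan → Jan 21, 2021.

Jan 21, 2021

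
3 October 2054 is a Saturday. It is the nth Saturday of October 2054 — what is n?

1st

Day 3 falls in week ⌈3/7⌉ of the month.
Days 1–7 hold the 1st Saturday, 8–14 the 2nd, 15–21 the 3rd, 22–28 the 4th, 29–31 the 5th.
3 is in the range for the 1st.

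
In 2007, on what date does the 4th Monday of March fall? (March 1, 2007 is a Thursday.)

26 March 2007

March 2007 begins on a Thursday, so the first Monday is March 5 (4 days later).
The 4th Monday is 3 weeks later: 5 + 21 = 26.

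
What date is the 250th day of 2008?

January has 31 days (250 − 31 = 219 remain).
February has 29 days (219 − 29 = 190 remain).
March has 31 days (190 − 31 = 159 remain).
April has 30 days (159 − 30 = 129 remain).
May has 31 days (129 − 31 = 98 remain).
June has 30 days (98 − 30 = 68 remain).
July has 31 days (68 − 31 = 37 remain).
August has 31 days (37 − 31 = 6 remain).
6 into September → September 6.

2008-09-06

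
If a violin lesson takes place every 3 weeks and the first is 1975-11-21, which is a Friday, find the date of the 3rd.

The 3rd occurrence is 2 intervals after the first: 2 × 21 = 42 days after 1975-11-21.
November has 30 days — 9 days to the end of November leaves 33.
December has 31 days (2 left).
2 days into January → 1976-01-02.

1976-01-02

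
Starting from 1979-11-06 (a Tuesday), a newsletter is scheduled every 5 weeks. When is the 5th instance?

The 5th occurrence is 4 intervals after the first: 4 × 35 = 140 days after 1979-11-06.
November has 30 days — 24 days to the end of November leaves 116.
December has 31 days (85 left).
January has 31 days (54 left).
February has 29 days (25 left).
25 days into March → 1980-03-25.

1980-03-25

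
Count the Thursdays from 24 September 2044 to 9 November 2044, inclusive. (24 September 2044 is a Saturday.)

24 September 2044 is a Saturday; the first Thursday on or after it is 29 September 2044 (5 days later).
From 29 September 2044 to 9 November 2044: 1 + 31 + 9 = 41 days (rest of September, October, November).
41 ÷ 7 = 5 full weeks with remainder 6, so 5 more Thursdays after the first → 6.

6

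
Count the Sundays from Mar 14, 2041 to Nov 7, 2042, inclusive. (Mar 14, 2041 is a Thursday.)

86

Mar 14, 2041 is a Thursday; the first Sunday on or after it is Mar 17, 2041 (3 days later).
From Mar 17, 2041 to Nov 7, 2042: 289 + 311 = 600 days (rest of 2041, to Nov 7, 2042 in 2042).
600 ÷ 7 = 85 full weeks with remainder 5, so 85 more Sundays after the first → 86.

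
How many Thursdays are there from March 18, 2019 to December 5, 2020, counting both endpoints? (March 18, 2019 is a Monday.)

March 18, 2019 is a Monday; the first Thursday on or after it is March 21, 2019 (3 days later).
From March 21, 2019 to December 5, 2020: 285 + 340 = 625 days (rest of 2019, to December 5, 2020 in 2020).
625 ÷ 7 = 89 full weeks with remainder 2, so 89 more Thursdays after the first → 90.

90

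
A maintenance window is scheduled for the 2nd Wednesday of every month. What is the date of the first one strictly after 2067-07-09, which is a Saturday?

July 2067 starts on a Friday; its first Wednesday is the 6th, so the 2nd Wednesday is the 13th — 2067-07-13.
2067-07-13 is after 2067-07-09, so that is the next one.

2067-07-13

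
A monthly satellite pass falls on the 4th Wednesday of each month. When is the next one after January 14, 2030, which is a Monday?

January 2030 starts on a Tuesday; its first Wednesday is the 2nd, so the 4th Wednesday is the 23rd — January 23, 2030.
January 23, 2030 is after January 14, 2030, so that is the next one.

January 23, 2030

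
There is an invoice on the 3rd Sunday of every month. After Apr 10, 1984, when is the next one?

Apr 15, 1984

Apr 1984 starts on a Sunday; its first Sunday is the 1st, so the 3rd Sunday is the 15th — Apr 15, 1984.
Apr 15, 1984 is after Apr 10, 1984, so that is the next one.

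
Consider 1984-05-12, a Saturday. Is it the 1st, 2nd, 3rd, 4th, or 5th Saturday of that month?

Day 12 falls in week ⌈12/7⌉ of the month.
Days 1–7 hold the 1st Saturday, 8–14 the 2nd, 15–21 the 3rd, 22–28 the 4th, 29–31 the 5th.
12 is in the range for the 2nd.

2nd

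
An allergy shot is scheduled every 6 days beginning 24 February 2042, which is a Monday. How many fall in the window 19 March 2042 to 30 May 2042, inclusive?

Occurrences land 6·i days after 24 February 2042 for i = 0, 1, 2, …
19 March 2042 is 23 days after the start; 23 ÷ 6 = 3 remainder 5; since the remainder is 5, round up to i = 4. First occurrence in the window: #5 on 20 March 2042 (4×6 = 24 days in).
30 May 2042 is 95 days after the start; 95 ÷ 6 = 15 remainder 5. Last occurrence in the window: #16 on 25 May 2042.
Occurrences #5 through #16: 12 in total.

12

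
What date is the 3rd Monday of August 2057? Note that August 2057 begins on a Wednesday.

August 2057 begins on a Wednesday, so the first Monday is August 6 (5 days later).
The 3rd Monday is 2 weeks later: 6 + 14 = 20.

20 August 2057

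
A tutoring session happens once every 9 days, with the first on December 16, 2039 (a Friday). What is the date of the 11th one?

March 15, 2040

The 11th occurrence is 10 intervals after the first: 10 × 9 = 90 days after December 16, 2039.
December has 31 days — 15 days to the end of December leaves 75.
January has 31 days (44 left).
February has 29 days (15 left).
15 days into March → March 15, 2040.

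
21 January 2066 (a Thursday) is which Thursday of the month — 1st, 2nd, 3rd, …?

Day 21 falls in week ⌈21/7⌉ of the month.
Days 1–7 hold the 1st Thursday, 8–14 the 2nd, 15–21 the 3rd, 22–28 the 4th, 29–31 the 5th.
21 is in the range for the 3rd.

3rd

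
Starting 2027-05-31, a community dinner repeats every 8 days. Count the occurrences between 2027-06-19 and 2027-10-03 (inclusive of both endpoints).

13

Occurrences land 8·i days after 2027-05-31 for i = 0, 1, 2, …
2027-06-19 is 19 days after the start; 19 ÷ 8 = 2 remainder 3; since the remainder is 3, round up to i = 3. First occurrence in the window: #4 on 2027-06-24 (3×8 = 24 days in).
2027-10-03 is 125 days after the start; 125 ÷ 8 = 15 remainder 5. Last occurrence in the window: #16 on 2027-09-28.
Occurrences #4 through #16: 13 in total.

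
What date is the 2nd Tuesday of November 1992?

10 November 1992

The first Tuesday of November 1992 is November 3.
The 2nd Tuesday is 1 weeks later: 3 + 7 = 10.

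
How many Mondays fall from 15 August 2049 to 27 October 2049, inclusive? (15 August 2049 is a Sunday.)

11

15 August 2049 is a Sunday; the first Monday on or after it is 16 August 2049 (1 day later).
From 16 August 2049 to 27 October 2049: 15 + 30 + 27 = 72 days (rest of August, September, October).
72 ÷ 7 = 10 full weeks with remainder 2, so 10 more Mondays after the first → 11.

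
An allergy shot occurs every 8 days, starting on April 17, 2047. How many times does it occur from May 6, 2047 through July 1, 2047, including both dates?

Occurrences land 8·i days after April 17, 2047 for i = 0, 1, 2, …
May 6, 2047 is 19 days after the start; 19 ÷ 8 = 2 remainder 3; since the remainder is 3, round up to i = 3. First occurrence in the window: #4 on May 11, 2047 (3×8 = 24 days in).
July 1, 2047 is 75 days after the start; 75 ÷ 8 = 9 remainder 3. Last occurrence in the window: #10 on June 28, 2047.
Occurrences #4 through #10: 7 in total.

7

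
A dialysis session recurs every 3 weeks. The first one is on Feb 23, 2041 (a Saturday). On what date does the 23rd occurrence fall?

May 31, 2042

The 23rd occurrence is 22 intervals after the first: 22 × 21 = 462 days after Feb 23, 2041.
Feb has 28 days — 5 days to the end of Feb leaves 457.
From end of Feb to end of 2041 is 306 days (151 left).
Jan has 31 days (120 left).
Feb has 28 days (92 left).
Mar has 31 days (61 left).
Apr has 30 days (31 left).
31 days into May → May 31, 2042.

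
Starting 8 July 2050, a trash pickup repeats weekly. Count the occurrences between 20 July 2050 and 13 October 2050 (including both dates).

12

Occurrences land 7·i days after 8 July 2050 for i = 0, 1, 2, …
20 July 2050 is 12 days after the start; 12 ÷ 7 = 1 remainder 5; since the remainder is 5, round up to i = 2. First occurrence in the window: #3 on 22 July 2050 (2×7 = 14 days in).
13 October 2050 is 97 days after the start; 97 ÷ 7 = 13 remainder 6. Last occurrence in the window: #14 on 7 October 2050.
Occurrences #3 through #14: 12 in total.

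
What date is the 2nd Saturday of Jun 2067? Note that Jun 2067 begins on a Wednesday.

Jun 2067 begins on a Wednesday, so the first Saturday is Jun 4 (3 days later).
The 2nd Saturday is 1 weeks later: 4 + 7 = 11.

Jun 11, 2067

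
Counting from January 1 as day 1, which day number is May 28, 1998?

148

Days in months before May: 31 + 28 + 31 + 30 = 120.
Plus 28 days into May → day 148.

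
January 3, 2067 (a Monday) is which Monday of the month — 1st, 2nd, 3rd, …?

Day 3 falls in week ⌈3/7⌉ of the month.
Days 1–7 hold the 1st Monday, 8–14 the 2nd, 15–21 the 3rd, 22–28 the 4th, 29–31 the 5th.
3 is in the range for the 1st.

1st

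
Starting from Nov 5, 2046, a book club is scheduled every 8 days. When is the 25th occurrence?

The 25th occurrence is 24 intervals after the first: 24 × 8 = 192 days after Nov 5, 2046.
Nov has 30 days — 25 days to the end of Nov leaves 167.
Dec has 31 days (136 left).
Jan has 31 days (105 left).
Feb has 28 days (77 left).
Mar has 31 days (46 left).
Apr has 30 days (16 left).
16 days into May → May 16, 2047.

May 16, 2047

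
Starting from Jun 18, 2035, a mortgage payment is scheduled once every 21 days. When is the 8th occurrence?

The 8th occurrence is 7 intervals after the first: 7 × 21 = 147 days after Jun 18, 2035.
Jun has 30 days — 12 days to the end of Jun leaves 135.
Jul has 31 days (104 left).
Aug has 31 days (73 left).
Sep has 30 days (43 left).
Oct has 31 days (12 left).
12 days into Nov → Nov 12, 2035.

Nov 12, 2035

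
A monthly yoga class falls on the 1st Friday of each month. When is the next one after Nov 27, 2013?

Nov 2013 starts on a Friday, so its 1st Friday is Nov 1, 2013.
That is not after Nov 27, 2013, so look at Dec 2013.
Dec 2013 starts on a Sunday, so its 1st Friday is Dec 6, 2013 (5 days in).

Dec 6, 2013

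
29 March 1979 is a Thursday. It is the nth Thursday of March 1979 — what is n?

Day 29 falls in week ⌈29/7⌉ of the month.
Days 1–7 hold the 1st Thursday, 8–14 the 2nd, 15–21 the 3rd, 22–28 the 4th, 29–31 the 5th.
29 is in the range for the 5th.

5th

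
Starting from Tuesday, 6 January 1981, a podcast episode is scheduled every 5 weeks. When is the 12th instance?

26 January 1982

The 12th occurrence is 11 intervals after the first: 11 × 35 = 385 days after 6 January 1981.
January has 31 days — 25 days to the end of January leaves 360.
February has 28 days (332 left).
March has 31 days (301 left).
April has 30 days (271 left).
May has 31 days (240 left).
June has 30 days (210 left).
July has 31 days (179 left).
August has 31 days (148 left).
September has 30 days (118 left).
October has 31 days (87 left).
November has 30 days (57 left).
December has 31 days (26 left).
26 days into January → 26 January 1982.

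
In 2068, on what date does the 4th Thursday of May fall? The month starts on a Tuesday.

May 2068 begins on a Tuesday, so the first Thursday is May 3 (2 days later).
The 4th Thursday is 3 weeks later: 3 + 21 = 24.

May 24, 2068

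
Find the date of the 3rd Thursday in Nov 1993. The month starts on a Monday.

Nov 1993 begins on a Monday, so the first Thursday is Nov 4 (3 days later).
The 3rd Thursday is 2 weeks later: 4 + 14 = 18.

Nov 18, 1993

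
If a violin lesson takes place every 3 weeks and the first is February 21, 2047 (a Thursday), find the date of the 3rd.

The 3rd occurrence is 2 intervals after the first: 2 × 21 = 42 days after February 21, 2047.
February has 28 days — 7 days to the end of February leaves 35.
March has 31 days (4 left).
4 days into April → April 4, 2047.

April 4, 2047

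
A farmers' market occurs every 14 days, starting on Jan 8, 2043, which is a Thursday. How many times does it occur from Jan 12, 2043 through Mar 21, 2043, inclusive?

5

Occurrences land 14·i days after Jan 8, 2043 for i = 0, 1, 2, …
Jan 12, 2043 is 4 days after the start; 4 ÷ 14 = 0 remainder 4; since the remainder is 4, round up to i = 1. First occurrence in the window: #2 on Jan 22, 2043 (1×14 = 14 days in).
Mar 21, 2043 is 72 days after the start; 72 ÷ 14 = 5 remainder 2. Last occurrence in the window: #6 on Mar 19, 2043.
Occurrences #2 through #6: 5 in total.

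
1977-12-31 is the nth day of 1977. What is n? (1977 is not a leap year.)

365

Days in months before December: 31 + 28 + 31 + 30 + 31 + 30 + 31 + 31 + 30 + 31 + 30 = 334.
Plus 31 days into December → day 365.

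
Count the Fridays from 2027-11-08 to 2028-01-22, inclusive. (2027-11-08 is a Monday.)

2027-11-08 is a Monday; the first Friday on or after it is 2027-11-12 (4 days later).
From 2027-11-12 to 2028-01-22: 18 + 31 + 22 = 71 days (rest of November, December, January).
71 ÷ 7 = 10 full weeks with remainder 1, so 10 more Fridays after the first → 11.

11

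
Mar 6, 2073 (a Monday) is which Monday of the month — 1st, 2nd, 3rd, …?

1st

Day 6 falls in week ⌈6/7⌉ of the month.
Days 1–7 hold the 1st Monday, 8–14 the 2nd, 15–21 the 3rd, 22–28 the 4th, 29–31 the 5th.
6 is in the range for the 1st.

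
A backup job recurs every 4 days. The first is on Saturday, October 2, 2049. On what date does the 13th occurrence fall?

November 19, 2049

The 13th occurrence is 12 intervals after the first: 12 × 4 = 48 days after October 2, 2049.
October has 31 days — 29 days to the end of October leaves 19.
19 days into November → November 19, 2049.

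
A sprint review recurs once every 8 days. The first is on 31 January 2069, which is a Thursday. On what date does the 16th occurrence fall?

The 16th occurrence is 15 intervals after the first: 15 × 8 = 120 days after 31 January 2069.
January has 31 days — 0 days to the end of January leaves 120.
February has 28 days (92 left).
March has 31 days (61 left).
April has 30 days (31 left).
31 days into May → 31 May 2069.

31 May 2069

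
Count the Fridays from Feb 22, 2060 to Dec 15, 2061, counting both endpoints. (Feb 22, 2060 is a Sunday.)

94

Feb 22, 2060 is a Sunday; the first Friday on or after it is Feb 27, 2060 (5 days later).
From Feb 27, 2060 to Dec 15, 2061: 308 + 349 = 657 days (rest of 2060, to Dec 15, 2061 in 2061).
657 ÷ 7 = 93 full weeks with remainder 6, so 93 more Fridays after the first → 94.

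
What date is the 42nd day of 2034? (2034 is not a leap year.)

2034-02-11

January has 31 days (42 − 31 = 11 remain).
11 into February → February 11.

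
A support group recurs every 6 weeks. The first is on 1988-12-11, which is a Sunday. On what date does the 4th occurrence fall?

The 4th occurrence is 3 intervals after the first: 3 × 42 = 126 days after 1988-12-11.
December has 31 days — 20 days to the end of December leaves 106.
January has 31 days (75 left).
February has 28 days (47 left).
March has 31 days (16 left).
16 days into April → 1989-04-16.

1989-04-16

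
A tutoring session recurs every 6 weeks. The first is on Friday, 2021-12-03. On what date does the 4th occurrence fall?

2022-04-08

The 4th occurrence is 3 intervals after the first: 3 × 42 = 126 days after 2021-12-03.
December has 31 days — 28 days to the end of December leaves 98.
January has 31 days (67 left).
February has 28 days (39 left).
March has 31 days (8 left).
8 days into April → 2022-04-08.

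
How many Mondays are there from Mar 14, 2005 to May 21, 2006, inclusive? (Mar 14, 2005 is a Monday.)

62

Mar 14, 2005 is a Monday; the first Monday on or after it is Mar 14, 2005.
From Mar 14, 2005 to May 21, 2006: 292 + 141 = 433 days (rest of 2005, to May 21, 2006 in 2006).
433 ÷ 7 = 61 full weeks with remainder 6, so 61 more Mondays after the first → 62.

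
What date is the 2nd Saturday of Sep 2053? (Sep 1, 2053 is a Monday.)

Sep 13, 2053

Sep 2053 begins on a Monday, so the first Saturday is Sep 6 (5 days later).
The 2nd Saturday is 1 weeks later: 6 + 7 = 13.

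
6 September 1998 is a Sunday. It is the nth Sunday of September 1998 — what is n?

1st

Day 6 falls in week ⌈6/7⌉ of the month.
Days 1–7 hold the 1st Sunday, 8–14 the 2nd, 15–21 the 3rd, 22–28 the 4th, 29–31 the 5th.
6 is in the range for the 1st.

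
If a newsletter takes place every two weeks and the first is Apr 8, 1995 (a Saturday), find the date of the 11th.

Aug 26, 1995

The 11th occurrence is 10 intervals after the first: 10 × 14 = 140 days after Apr 8, 1995.
Apr has 30 days — 22 days to the end of Apr leaves 118.
May has 31 days (87 left).
Jun has 30 days (57 left).
Jul has 31 days (26 left).
26 days into Aug → Aug 26, 1995.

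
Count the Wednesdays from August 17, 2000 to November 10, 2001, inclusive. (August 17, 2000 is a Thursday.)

64

August 17, 2000 is a Thursday; the first Wednesday on or after it is August 23, 2000 (6 days later).
From August 23, 2000 to November 10, 2001: 130 + 314 = 444 days (rest of 2000, to November 10, 2001 in 2001).
444 ÷ 7 = 63 full weeks with remainder 3, so 63 more Wednesdays after the first → 64.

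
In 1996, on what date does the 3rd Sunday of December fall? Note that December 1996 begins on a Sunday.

December 15, 1996

December 1996 begins on a Sunday, so the first Sunday is December 1.
The 3rd Sunday is 2 weeks later: 1 + 14 = 15.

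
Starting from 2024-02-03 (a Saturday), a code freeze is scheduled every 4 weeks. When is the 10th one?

The 10th occurrence is 9 intervals after the first: 9 × 28 = 252 days after 2024-02-03.
February has 29 days — 26 days to the end of February leaves 226.
March has 31 days (195 left).
April has 30 days (165 left).
May has 31 days (134 left).
June has 30 days (104 left).
July has 31 days (73 left).
August has 31 days (42 left).
September has 30 days (12 left).
12 days into October → 2024-10-12.

2024-10-12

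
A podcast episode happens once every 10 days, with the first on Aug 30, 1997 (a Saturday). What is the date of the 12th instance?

Dec 18, 1997

The 12th occurrence is 11 intervals after the first: 11 × 10 = 110 days after Aug 30, 1997.
Aug has 31 days — 1 day to the end of Aug leaves 109.
Sep has 30 days (79 left).
Oct has 31 days (48 left).
Nov has 30 days (18 left).
18 days into Dec → Dec 18, 1997.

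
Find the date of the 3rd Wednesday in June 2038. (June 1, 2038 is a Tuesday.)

June 2038 begins on a Tuesday, so the first Wednesday is June 2 (1 day later).
The 3rd Wednesday is 2 weeks later: 2 + 14 = 16.

June 16, 2038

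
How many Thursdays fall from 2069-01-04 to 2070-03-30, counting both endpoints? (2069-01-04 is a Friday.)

64

2069-01-04 is a Friday; the first Thursday on or after it is 2069-01-10 (6 days later).
From 2069-01-10 to 2070-03-30: 355 + 89 = 444 days (rest of 2069, to 2070-03-30 in 2070).
444 ÷ 7 = 63 full weeks with remainder 3, so 63 more Thursdays after the first → 64.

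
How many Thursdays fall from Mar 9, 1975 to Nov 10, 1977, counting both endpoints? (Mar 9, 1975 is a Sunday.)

140

Mar 9, 1975 is a Sunday; the first Thursday on or after it is Mar 13, 1975 (4 days later).
From Mar 13, 1975 to Nov 10, 1977: 293 + 366 + 314 = 973 days (rest of 1975, 1976, to Nov 10, 1977 in 1977).
973 ÷ 7 = 139 full weeks with remainder 0, so 139 more Thursdays after the first → 140.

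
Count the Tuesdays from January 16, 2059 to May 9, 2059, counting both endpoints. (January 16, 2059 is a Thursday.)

16

January 16, 2059 is a Thursday; the first Tuesday on or after it is January 21, 2059 (5 days later).
From January 21, 2059 to May 9, 2059: 10 + 28 + 31 + 30 + 9 = 108 days (rest of January, February, March, April, May).
108 ÷ 7 = 15 full weeks with remainder 3, so 15 more Tuesdays after the first → 16.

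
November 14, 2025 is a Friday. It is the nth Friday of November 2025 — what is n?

2nd

Day 14 falls in week ⌈14/7⌉ of the month.
Days 1–7 hold the 1st Friday, 8–14 the 2nd, 15–21 the 3rd, 22–28 the 4th, 29–31 the 5th.
14 is in the range for the 2nd.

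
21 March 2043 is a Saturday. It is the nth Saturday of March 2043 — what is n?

3rd

Day 21 falls in week ⌈21/7⌉ of the month.
Days 1–7 hold the 1st Saturday, 8–14 the 2nd, 15–21 the 3rd, 22–28 the 4th, 29–31 the 5th.
21 is in the range for the 3rd.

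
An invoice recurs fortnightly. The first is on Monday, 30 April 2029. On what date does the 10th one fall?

3 September 2029

The 10th occurrence is 9 intervals after the first: 9 × 14 = 126 days after 30 April 2029.
April has 30 days — 0 days to the end of April leaves 126.
May has 31 days (95 left).
June has 30 days (65 left).
July has 31 days (34 left).
August has 31 days (3 left).
3 days into September → 3 September 2029.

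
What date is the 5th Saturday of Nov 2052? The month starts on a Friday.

Nov 30, 2052

Nov 2052 begins on a Friday, so the first Saturday is Nov 2 (1 day later).
The 5th Saturday is 4 weeks later: 2 + 28 = 30.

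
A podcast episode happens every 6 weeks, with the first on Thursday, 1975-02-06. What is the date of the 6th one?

The 6th occurrence is 5 intervals after the first: 5 × 42 = 210 days after 1975-02-06.
February has 28 days — 22 days to the end of February leaves 188.
March has 31 days (157 left).
April has 30 days (127 left).
May has 31 days (96 left).
June has 30 days (66 left).
July has 31 days (35 left).
August has 31 days (4 left).
4 days into September → 1975-09-04.

1975-09-04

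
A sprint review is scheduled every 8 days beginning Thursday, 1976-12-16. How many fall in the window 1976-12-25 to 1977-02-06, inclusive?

5

Occurrences land 8·i days after 1976-12-16 for i = 0, 1, 2, …
1976-12-25 is 9 days after the start; 9 ÷ 8 = 1 remainder 1; since the remainder is 1, round up to i = 2. First occurrence in the window: #3 on 1977-01-01 (2×8 = 16 days in).
1977-02-06 is 52 days after the start; 52 ÷ 8 = 6 remainder 4. Last occurrence in the window: #7 on 1977-02-02.
Occurrences #3 through #7: 5 in total.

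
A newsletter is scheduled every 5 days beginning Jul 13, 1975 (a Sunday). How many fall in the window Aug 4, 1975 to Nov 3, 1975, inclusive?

18

Occurrences land 5·i days after Jul 13, 1975 for i = 0, 1, 2, …
Aug 4, 1975 is 22 days after the start; 22 ÷ 5 = 4 remainder 2; since the remainder is 2, round up to i = 5. First occurrence in the window: #6 on Aug 7, 1975 (5×5 = 25 days in).
Nov 3, 1975 is 113 days after the start; 113 ÷ 5 = 22 remainder 3. Last occurrence in the window: #23 on Oct 31, 1975.
Occurrences #6 through #23: 18 in total.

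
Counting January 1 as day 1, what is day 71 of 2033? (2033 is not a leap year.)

2033-03-12

January has 31 days (71 − 31 = 40 remain).
February has 28 days (40 − 28 = 12 remain).
12 into March → March 12.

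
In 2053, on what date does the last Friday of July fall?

2053-07-25

July 2053 begins on a Tuesday, so the first Friday is July 4 (3 days later).
July 2053 has 31 days. Adding weeks: 4, 11, 18, 25 — the last one ≤ 31 is the 25th.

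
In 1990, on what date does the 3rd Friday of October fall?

October 19, 1990

The first Friday of October 1990 is October 5.
The 3rd Friday is 2 weeks later: 5 + 14 = 19.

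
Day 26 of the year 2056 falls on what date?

26 January 2056

26 into January → January 26.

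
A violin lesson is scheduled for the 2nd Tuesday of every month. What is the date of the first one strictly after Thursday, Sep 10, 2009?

Sep 2009 starts on a Tuesday; its first Tuesday is the 1st, so the 2nd Tuesday is the 8th — Sep 8, 2009.
That is not after Sep 10, 2009, so look at Oct 2009.
Oct 2009 starts on a Thursday; its first Tuesday is the 6th, so the 2nd Tuesday is the 13th — Oct 13, 2009.

Oct 13, 2009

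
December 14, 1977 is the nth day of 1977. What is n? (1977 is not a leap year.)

Days in months before December: 31 + 28 + 31 + 30 + 31 + 30 + 31 + 31 + 30 + 31 + 30 = 334.
Plus 14 days into December → day 348.

348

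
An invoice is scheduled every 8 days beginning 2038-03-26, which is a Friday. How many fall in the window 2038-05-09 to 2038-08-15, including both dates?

12

Occurrences land 8·i days after 2038-03-26 for i = 0, 1, 2, …
2038-05-09 is 44 days after the start; 44 ÷ 8 = 5 remainder 4; since the remainder is 4, round up to i = 6. First occurrence in the window: #7 on 2038-05-13 (6×8 = 48 days in).
2038-08-15 is 142 days after the start; 142 ÷ 8 = 17 remainder 6. Last occurrence in the window: #18 on 2038-08-09.
Occurrences #7 through #18: 12 in total.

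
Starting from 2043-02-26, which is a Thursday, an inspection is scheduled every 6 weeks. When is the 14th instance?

2044-08-25

The 14th occurrence is 13 intervals after the first: 13 × 42 = 546 days after 2043-02-26.
February has 28 days — 2 days to the end of February leaves 544.
From end of February to end of 2043 is 306 days (238 left).
January has 31 days (207 left).
February has 29 days (178 left).
March has 31 days (147 left).
April has 30 days (117 left).
May has 31 days (86 left).
June has 30 days (56 left).
July has 31 days (25 left).
25 days into August → 2044-08-25.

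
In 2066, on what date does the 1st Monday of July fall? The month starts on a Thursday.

July 2066 begins on a Thursday, so the first Monday is July 5 (4 days later).

2066-07-05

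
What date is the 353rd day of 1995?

January has 31 days (353 − 31 = 322 remain).
February has 28 days (322 − 28 = 294 remain).
March has 31 days (294 − 31 = 263 remain).
April has 30 days (263 − 30 = 233 remain).
May has 31 days (233 − 31 = 202 remain).
June has 30 days (202 − 30 = 172 remain).
July has 31 days (172 − 31 = 141 remain).
August has 31 days (141 − 31 = 110 remain).
September has 30 days (110 − 30 = 80 remain).
October has 31 days (80 − 31 = 49 remain).
November has 30 days (49 − 30 = 19 remain).
19 into December → December 19.

1995-12-19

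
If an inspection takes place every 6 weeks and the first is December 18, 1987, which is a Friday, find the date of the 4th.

The 4th occurrence is 3 intervals after the first: 3 × 42 = 126 days after December 18, 1987.
December has 31 days — 13 days to the end of December leaves 113.
January has 31 days (82 left).
February has 29 days (53 left).
March has 31 days (22 left).
22 days into April → April 22, 1988.

April 22, 1988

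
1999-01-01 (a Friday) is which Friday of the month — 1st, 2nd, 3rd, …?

Day 1 falls in week ⌈1/7⌉ of the month.
Days 1–7 hold the 1st Friday, 8–14 the 2nd, 15–21 the 3rd, 22–28 the 4th, 29–31 the 5th.
1 is in the range for the 1st.

1st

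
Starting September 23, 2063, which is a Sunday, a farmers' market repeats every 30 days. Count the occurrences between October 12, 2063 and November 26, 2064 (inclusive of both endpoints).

Occurrences land 30·i days after September 23, 2063 for i = 0, 1, 2, …
October 12, 2063 is 19 days after the start; 19 ÷ 30 = 0 remainder 19; since the remainder is 19, round up to i = 1. First occurrence in the window: #2 on October 23, 2063 (1×30 = 30 days in).
November 26, 2064 is 430 days after the start; 430 ÷ 30 = 14 remainder 10. Last occurrence in the window: #15 on November 16, 2064.
Occurrences #2 through #15: 14 in total.

14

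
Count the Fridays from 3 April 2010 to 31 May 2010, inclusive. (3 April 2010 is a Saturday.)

3 April 2010 is a Saturday; the first Friday on or after it is 9 April 2010 (6 days later).
From 9 April 2010 to 31 May 2010: 21 + 31 = 52 days (rest of April, May).
52 ÷ 7 = 7 full weeks with remainder 3, so 7 more Fridays after the first → 8.

8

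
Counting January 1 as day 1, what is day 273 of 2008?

2008-09-29

January has 31 days (273 − 31 = 242 remain).
February has 29 days (242 − 29 = 213 remain).
March has 31 days (213 − 31 = 182 remain).
April has 30 days (182 − 30 = 152 remain).
May has 31 days (152 − 31 = 121 remain).
June has 30 days (121 − 30 = 91 remain).
July has 31 days (91 − 31 = 60 remain).
August has 31 days (60 − 31 = 29 remain).
29 into September → September 29.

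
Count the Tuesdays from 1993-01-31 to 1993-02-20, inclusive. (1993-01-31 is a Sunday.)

3

1993-01-31 is a Sunday; the first Tuesday on or after it is 1993-02-02 (2 days later).
From 1993-02-02 to 1993-02-20 is 20 − 2 = 18 days.
18 ÷ 7 = 2 full weeks with remainder 4, so 2 more Tuesdays after the first → 3.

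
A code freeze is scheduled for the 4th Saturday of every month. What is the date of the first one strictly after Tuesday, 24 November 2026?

November 2026 starts on a Sunday; its first Saturday is the 7th, so the 4th Saturday is the 28th — 28 November 2026.
28 November 2026 is after 24 November 2026, so that is the next one.

28 November 2026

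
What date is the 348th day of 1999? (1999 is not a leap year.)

1999-12-14

January has 31 days (348 − 31 = 317 remain).
February has 28 days (317 − 28 = 289 remain).
March has 31 days (289 − 31 = 258 remain).
April has 30 days (258 − 30 = 228 remain).
May has 31 days (228 − 31 = 197 remain).
June has 30 days (197 − 30 = 167 remain).
July has 31 days (167 − 31 = 136 remain).
August has 31 days (136 − 31 = 105 remain).
September has 30 days (105 − 30 = 75 remain).
October has 31 days (75 − 31 = 44 remain).
November has 30 days (44 − 30 = 14 remain).
14 into December → December 14.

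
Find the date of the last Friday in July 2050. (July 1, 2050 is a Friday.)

2050-07-29

July 2050 begins on a Friday, so the first Friday is July 1.
July 2050 has 31 days. Adding weeks: 1, 8, 15, 22, 29 — the last one ≤ 31 is the 29th.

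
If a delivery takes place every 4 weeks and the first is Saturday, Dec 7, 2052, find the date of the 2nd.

Jan 4, 2053

The 2nd occurrence is 1 interval after the first: 1 × 28 = 28 days after Dec 7, 2052.
Dec has 31 days — 24 days to the end of Dec leaves 4.
4 days into Jan → Jan 4, 2053.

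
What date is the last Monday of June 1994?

27 June 1994

The first Monday of June 1994 is June 6.
June 1994 has 30 days. Adding weeks: 6, 13, 20, 27 — the last one ≤ 30 is the 27th.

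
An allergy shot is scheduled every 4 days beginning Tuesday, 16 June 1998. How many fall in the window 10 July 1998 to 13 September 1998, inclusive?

17

Occurrences land 4·i days after 16 June 1998 for i = 0, 1, 2, …
10 July 1998 is 24 days after the start; 24 ÷ 4 = 6 remainder 0. First occurrence in the window: #7 on 10 July 1998 (6×4 = 24 days in).
13 September 1998 is 89 days after the start; 89 ÷ 4 = 22 remainder 1. Last occurrence in the window: #23 on 12 September 1998.
Occurrences #7 through #23: 17 in total.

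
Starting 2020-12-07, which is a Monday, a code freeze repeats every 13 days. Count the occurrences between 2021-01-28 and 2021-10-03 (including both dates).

20

Occurrences land 13·i days after 2020-12-07 for i = 0, 1, 2, …
2021-01-28 is 52 days after the start; 52 ÷ 13 = 4 remainder 0. First occurrence in the window: #5 on 2021-01-28 (4×13 = 52 days in).
2021-10-03 is 300 days after the start; 300 ÷ 13 = 23 remainder 1. Last occurrence in the window: #24 on 2021-10-02.
Occurrences #5 through #24: 20 in total.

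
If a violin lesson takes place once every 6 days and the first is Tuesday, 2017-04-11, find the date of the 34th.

2017-10-26

The 34th occurrence is 33 intervals after the first: 33 × 6 = 198 days after 2017-04-11.
April has 30 days — 19 days to the end of April leaves 179.
May has 31 days (148 left).
June has 30 days (118 left).
July has 31 days (87 left).
August has 31 days (56 left).
September has 30 days (26 left).
26 days into October → 2017-10-26.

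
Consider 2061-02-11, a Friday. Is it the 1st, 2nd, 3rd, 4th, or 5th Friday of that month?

Day 11 falls in week ⌈11/7⌉ of the month.
Days 1–7 hold the 1st Friday, 8–14 the 2nd, 15–21 the 3rd, 22–28 the 4th, 29–31 the 5th.
11 is in the range for the 2nd.

2nd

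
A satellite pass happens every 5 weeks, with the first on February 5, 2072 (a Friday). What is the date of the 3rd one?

The 3rd occurrence is 2 intervals after the first: 2 × 35 = 70 days after February 5, 2072.
February has 29 days — 24 days to the end of February leaves 46.
March has 31 days (15 left).
15 days into April → April 15, 2072.

April 15, 2072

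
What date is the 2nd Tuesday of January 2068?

2068-01-10

The first Tuesday of January 2068 is January 3.
The 2nd Tuesday is 1 weeks later: 3 + 7 = 10.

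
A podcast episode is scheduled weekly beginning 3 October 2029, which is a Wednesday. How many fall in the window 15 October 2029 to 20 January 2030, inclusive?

Occurrences land 7·i days after 3 October 2029 for i = 0, 1, 2, …
15 October 2029 is 12 days after the start; 12 ÷ 7 = 1 remainder 5; since the remainder is 5, round up to i = 2. First occurrence in the window: #3 on 17 October 2029 (2×7 = 14 days in).
20 January 2030 is 109 days after the start; 109 ÷ 7 = 15 remainder 4. Last occurrence in the window: #16 on 16 January 2030.
Occurrences #3 through #16: 14 in total.

14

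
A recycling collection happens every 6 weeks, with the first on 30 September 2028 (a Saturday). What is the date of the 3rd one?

The 3rd occurrence is 2 intervals after the first: 2 × 42 = 84 days after 30 September 2028.
September has 30 days — 0 days to the end of September leaves 84.
October has 31 days (53 left).
November has 30 days (23 left).
23 days into December → 23 December 2028.

23 December 2028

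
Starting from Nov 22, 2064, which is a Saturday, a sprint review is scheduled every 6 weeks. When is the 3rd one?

The 3rd occurrence is 2 intervals after the first: 2 × 42 = 84 days after Nov 22, 2064.
Nov has 30 days — 8 days to the end of Nov leaves 76.
Dec has 31 days (45 left).
Jan has 31 days (14 left).
14 days into Feb → Feb 14, 2065.

Feb 14, 2065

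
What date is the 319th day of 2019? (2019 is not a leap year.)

Nov 15, 2019

Jan has 31 days (319 − 31 = 288 remain).
Feb has 28 days (288 − 28 = 260 remain).
Mar has 31 days (260 − 31 = 229 remain).
Apr has 30 days (229 − 30 = 199 remain).
May has 31 days (199 − 31 = 168 remain).
Jun has 30 days (168 − 30 = 138 remain).
Jul has 31 days (138 − 31 = 107 remain).
Aug has 31 days (107 − 31 = 76 remain).
Sep has 30 days (76 − 30 = 46 remain).
Oct has 31 days (46 − 31 = 15 remain).
15 into Nov → Nov 15.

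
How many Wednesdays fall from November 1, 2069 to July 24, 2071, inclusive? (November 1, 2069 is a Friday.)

November 1, 2069 is a Friday; the first Wednesday on or after it is November 6, 2069 (5 days later).
From November 6, 2069 to July 24, 2071: 55 + 365 + 205 = 625 days (rest of 2069, 2070, to July 24, 2071 in 2071).
625 ÷ 7 = 89 full weeks with remainder 2, so 89 more Wednesdays after the first → 90.

90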